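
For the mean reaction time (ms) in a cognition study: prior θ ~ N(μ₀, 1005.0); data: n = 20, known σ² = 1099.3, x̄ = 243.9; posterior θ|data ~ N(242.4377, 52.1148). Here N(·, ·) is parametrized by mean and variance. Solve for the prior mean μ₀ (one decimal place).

The posterior mean is a precision-weighted average: μ_n = (τ₀μ₀ + τ_data·x̄)/(τ₀+τ_data), with τ₀=1/σ₀² and τ_data=n/σ².
Here τ₀ = 1/1005.0 = 0.000995 and τ_data = 20/1099.3 = 0.018193, so τ_n = 0.019188.
Rearranging for μ₀: μ₀ = (μ_n·τ_n − τ_data·x̄)/τ₀ = (242.4377·0.019188 − 0.018193·243.9) / 0.000995 = 0.214622/0.000995 ≈ 215.7.

μ₀ = 215.7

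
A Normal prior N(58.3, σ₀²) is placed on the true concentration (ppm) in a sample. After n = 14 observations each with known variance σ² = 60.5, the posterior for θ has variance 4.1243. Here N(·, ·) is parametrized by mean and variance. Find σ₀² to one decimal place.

σ₀² = 90.4

Posterior precision equals prior precision plus data precision: 1/σ_n² = 1/σ₀² + n/σ².
So 1/σ₀² = 1/4.1243 − 14/60.5 = 0.242465 − 0.231405 = 0.011060.
Hence σ₀² = 1/0.011060 ≈ 90.4.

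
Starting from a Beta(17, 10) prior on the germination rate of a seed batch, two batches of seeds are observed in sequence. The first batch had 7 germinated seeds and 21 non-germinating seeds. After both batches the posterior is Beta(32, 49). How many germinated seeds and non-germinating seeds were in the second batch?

Because Beta–binomial updating is additive in the counts, the combined data contributed (α_post−α_prior, β_post−β_prior) successes and failures.
Total across both batches: 32−17=15 germinated seeds, 49−10=39 non-germinating seeds.
Subtract the first batch: 15−7=8 germinated seeds and 39−21=18 non-germinating seeds.

8 germinated seeds and 18 non-germinating seeds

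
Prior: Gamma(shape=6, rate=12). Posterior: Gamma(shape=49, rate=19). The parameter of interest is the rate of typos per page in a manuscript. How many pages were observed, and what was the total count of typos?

n = 7 pages with total 43 typos

Gamma–Poisson conjugacy: posterior shape = α + Σxᵢ, posterior rate = β + n.
Matching: Σxᵢ = 49 − 6 = 43 and n = 19 − 12 = 7.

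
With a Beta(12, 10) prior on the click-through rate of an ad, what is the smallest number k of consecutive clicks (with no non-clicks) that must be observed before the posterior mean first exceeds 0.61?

After k clicks and 0 non-clicks the posterior is Beta(12+k, 10), with mean (12+k)/(12+10+k).
Set (12+k)/(22+k) > 0.61 and solve: k > (0.61·22 − 12)/(1 − 0.61) = 3.641.
The smallest integer exceeding 3.641 is 4, and checking k=4: (16)/(26) = 0.6154 > 0.61.

k = 4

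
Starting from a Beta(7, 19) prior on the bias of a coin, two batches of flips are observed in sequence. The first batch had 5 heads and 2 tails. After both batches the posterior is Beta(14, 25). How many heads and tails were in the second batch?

2 heads and 4 tails

Because Beta–binomial updating is additive in the counts, the combined data contributed (α_post−α_prior, β_post−β_prior) successes and failures.
Total across both batches: 14−7=7 heads, 25−19=6 tails.
Subtract the first batch: 7−5=2 heads and 6−2=4 tails.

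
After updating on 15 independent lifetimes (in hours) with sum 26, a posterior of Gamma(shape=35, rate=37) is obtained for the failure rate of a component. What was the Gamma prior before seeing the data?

Gamma(shape=20, rate=11)

Gamma–exponential conjugacy: posterior shape = α + n, posterior rate = β + Σtᵢ.
So α = 35 − 15 = 20 and β = 37 − 26 = 11.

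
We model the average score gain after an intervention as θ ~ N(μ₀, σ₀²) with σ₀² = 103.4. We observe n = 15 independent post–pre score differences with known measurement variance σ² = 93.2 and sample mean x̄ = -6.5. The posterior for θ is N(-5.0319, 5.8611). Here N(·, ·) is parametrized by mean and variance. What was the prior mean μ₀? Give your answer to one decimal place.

The posterior mean is a precision-weighted average: μ_n = (τ₀μ₀ + τ_data·x̄)/(τ₀+τ_data), with τ₀=1/σ₀² and τ_data=n/σ².
Here τ₀ = 1/103.4 = 0.009671 and τ_data = 15/93.2 = 0.160944, so τ_n = 0.170615.
Rearranging for μ₀: μ₀ = (μ_n·τ_n − τ_data·x̄)/τ₀ = (-5.0319·0.170615 − 0.160944·-6.5) / 0.009671 = 0.187618/0.009671 ≈ 19.4.

μ₀ = 19.4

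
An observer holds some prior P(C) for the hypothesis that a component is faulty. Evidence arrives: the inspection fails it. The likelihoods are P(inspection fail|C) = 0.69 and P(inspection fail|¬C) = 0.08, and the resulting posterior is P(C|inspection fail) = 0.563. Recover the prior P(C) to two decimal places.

P(C) = 0.13

Bayes' rule in odds form gives O(C|E) = O(C)·[P(E|C)/P(E|¬C)], hence O(C) = O(C|E)/LR.
Posterior odds = 0.563/(1−0.563) = 1.2883. LR = 0.69/0.08 = 8.6250.
Prior odds = 1.2883/8.6250 = 0.1494, so P(C) = 0.1494/(1+0.1494) ≈ 0.13.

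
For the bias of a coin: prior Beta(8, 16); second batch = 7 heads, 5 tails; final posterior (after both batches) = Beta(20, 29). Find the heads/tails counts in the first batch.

5 heads and 8 tails

Because Beta–binomial updating is additive in the counts, the combined data contributed (α_post−α_prior, β_post−β_prior) successes and failures.
Total across both batches: 20−8=12 heads, 29−16=13 tails.
Subtract the second batch: 12−7=5 heads and 13−5=8 tails.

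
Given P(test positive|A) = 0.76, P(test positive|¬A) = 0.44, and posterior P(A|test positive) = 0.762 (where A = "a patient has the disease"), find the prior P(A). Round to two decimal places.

Bayes' rule in odds form gives O(A|E) = O(A)·[P(E|A)/P(E|¬A)], hence O(A) = O(A|E)/LR.
Posterior odds = 0.762/(1−0.762) = 3.2017. LR = 0.76/0.44 = 1.7273.
Prior odds = 3.2017/1.7273 = 1.8536, so P(A) = 1.8536/(1+1.8536) ≈ 0.65.

P(A) = 0.65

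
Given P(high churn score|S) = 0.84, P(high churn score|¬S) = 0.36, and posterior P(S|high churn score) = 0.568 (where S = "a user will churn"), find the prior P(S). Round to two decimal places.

Bayes' rule in odds form gives O(S|E) = O(S)·[P(E|S)/P(E|¬S)], hence O(S) = O(S|E)/LR.
Posterior odds = 0.568/(1−0.568) = 1.3148. LR = 0.84/0.36 = 2.3333.
Prior odds = 1.3148/2.3333 = 0.5635, so P(S) = 0.5635/(1+0.5635) ≈ 0.36.

P(S) = 0.36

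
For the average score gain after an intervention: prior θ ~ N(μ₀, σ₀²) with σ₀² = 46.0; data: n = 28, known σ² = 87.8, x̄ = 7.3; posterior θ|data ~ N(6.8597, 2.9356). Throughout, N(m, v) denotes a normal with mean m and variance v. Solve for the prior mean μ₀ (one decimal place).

μ₀ = 0.4

With known observation variance, the Normal–Normal posterior has precision τ_n = τ₀ + n/σ² and mean μ_n = (τ₀μ₀ + (n/σ²)x̄)/τ_n.
Here τ₀ = 1/46.0 = 0.021739 and τ_data = 28/87.8 = 0.318907, so τ_n = 0.340646.
Rearranging for μ₀: μ₀ = (μ_n·τ_n − τ_data·x̄)/τ₀ = (6.8597·0.340646 − 0.318907·7.3) / 0.021739 = 0.008708/0.021739 ≈ 0.4.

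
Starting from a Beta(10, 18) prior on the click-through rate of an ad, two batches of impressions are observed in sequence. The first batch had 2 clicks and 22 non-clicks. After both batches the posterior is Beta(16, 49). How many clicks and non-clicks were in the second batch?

Because Beta–binomial updating is additive in the counts, the combined data contributed (α_post−α_prior, β_post−β_prior) successes and failures.
Total across both batches: 16−10=6 clicks, 49−18=31 non-clicks.
Subtract the first batch: 6−2=4 clicks and 31−22=9 non-clicks.

4 clicks and 9 non-clicks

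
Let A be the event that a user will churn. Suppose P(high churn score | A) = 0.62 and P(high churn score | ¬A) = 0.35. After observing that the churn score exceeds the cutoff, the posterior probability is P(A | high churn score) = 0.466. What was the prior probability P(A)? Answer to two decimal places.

P(A) = 0.33

Bayes' rule in odds form gives O(A|E) = O(A)·[P(E|A)/P(E|¬A)], hence O(A) = O(A|E)/LR.
Posterior odds = 0.466/(1−0.466) = 0.8727. LR = 0.62/0.35 = 1.7714.
Prior odds = 0.8727/1.7714 = 0.4927, so P(A) = 0.4927/(1+0.4927) ≈ 0.33.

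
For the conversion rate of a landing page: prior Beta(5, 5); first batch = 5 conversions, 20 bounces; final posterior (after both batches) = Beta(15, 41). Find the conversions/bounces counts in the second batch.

Because Beta–binomial updating is additive in the counts, the combined data contributed (α_post−α_prior, β_post−β_prior) successes and failures.
Total across both batches: 15−5=10 conversions, 41−5=36 bounces.
Subtract the first batch: 10−5=5 conversions and 36−20=16 bounces.

5 conversions and 16 bounces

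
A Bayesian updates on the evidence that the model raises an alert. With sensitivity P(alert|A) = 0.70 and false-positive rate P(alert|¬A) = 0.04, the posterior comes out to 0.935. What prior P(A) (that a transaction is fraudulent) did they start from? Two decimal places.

P(A) = 0.45

Bayes' rule in odds form gives O(A|E) = O(A)·[P(E|A)/P(E|¬A)], hence O(A) = O(A|E)/LR.
Posterior odds = 0.935/(1−0.935) = 14.3846. LR = 0.70/0.04 = 17.5000.
Prior odds = 14.3846/17.5000 = 0.8220, so P(A) = 0.8220/(1+0.8220) ≈ 0.45.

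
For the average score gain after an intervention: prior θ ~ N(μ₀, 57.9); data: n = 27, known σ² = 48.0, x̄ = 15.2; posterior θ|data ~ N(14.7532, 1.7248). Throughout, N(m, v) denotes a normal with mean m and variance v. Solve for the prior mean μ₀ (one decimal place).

μ₀ = 0.2

The posterior mean is a precision-weighted average: μ_n = (τ₀μ₀ + τ_data·x̄)/(τ₀+τ_data), with τ₀=1/σ₀² and τ_data=n/σ².
Here τ₀ = 1/57.9 = 0.017271 and τ_data = 27/48.0 = 0.562500, so τ_n = 0.579771.
Rearranging for μ₀: μ₀ = (μ_n·τ_n − τ_data·x̄)/τ₀ = (14.7532·0.579771 − 0.562500·15.2) / 0.017271 = 0.003478/0.017271 ≈ 0.2.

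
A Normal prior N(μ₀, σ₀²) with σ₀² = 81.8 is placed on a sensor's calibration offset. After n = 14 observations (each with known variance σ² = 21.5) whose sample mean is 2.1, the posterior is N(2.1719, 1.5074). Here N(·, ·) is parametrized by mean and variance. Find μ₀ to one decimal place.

With known observation variance, the Normal–Normal posterior has precision τ_n = τ₀ + n/σ² and mean μ_n = (τ₀μ₀ + (n/σ²)x̄)/τ_n.
Here τ₀ = 1/81.8 = 0.012225 and τ_data = 14/21.5 = 0.651163, so τ_n = 0.663388.
Rearranging for μ₀: μ₀ = (μ_n·τ_n − τ_data·x̄)/τ₀ = (2.1719·0.663388 − 0.651163·2.1) / 0.012225 = 0.073370/0.012225 ≈ 6.0.

μ₀ = 6.0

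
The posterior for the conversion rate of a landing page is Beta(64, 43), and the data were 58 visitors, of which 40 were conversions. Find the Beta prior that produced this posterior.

Beta(24, 25)

Beta is conjugate to the binomial likelihood: posterior = Beta(a+s, b+f).
Subtract the data counts: 64−40=24, 43−18=25.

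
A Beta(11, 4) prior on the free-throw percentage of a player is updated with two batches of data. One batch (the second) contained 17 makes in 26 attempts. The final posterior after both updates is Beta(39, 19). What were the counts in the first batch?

Sequential conjugate updates are equivalent to a single update on the pooled data, so total successes = posterior α − prior α and total failures = posterior β − prior β.
Total across both batches: 39−11=28 makes, 19−4=15 misses.
Subtract the second batch: 28−17=11 makes and 15−9=6 misses.

11 makes and 6 misses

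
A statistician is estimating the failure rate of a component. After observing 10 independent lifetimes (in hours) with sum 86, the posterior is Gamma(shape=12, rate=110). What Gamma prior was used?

Gamma(shape=2, rate=24)

For an exponential likelihood with a Gamma(α, β) prior on the rate, n observations with total T give posterior Gamma(α+n, β+T).
So α = 12 − 10 = 2 and β = 110 − 86 = 24.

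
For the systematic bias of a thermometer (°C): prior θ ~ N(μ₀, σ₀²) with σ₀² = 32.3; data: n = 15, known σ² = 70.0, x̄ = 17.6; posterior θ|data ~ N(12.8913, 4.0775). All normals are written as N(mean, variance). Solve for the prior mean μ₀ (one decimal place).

The posterior mean is a precision-weighted average: μ_n = (τ₀μ₀ + τ_data·x̄)/(τ₀+τ_data), with τ₀=1/σ₀² and τ_data=n/σ².
Here τ₀ = 1/32.3 = 0.030960 and τ_data = 15/70.0 = 0.214286, so τ_n = 0.245246.
Rearranging for μ₀: μ₀ = (μ_n·τ_n − τ_data·x̄)/τ₀ = (12.8913·0.245246 − 0.214286·17.6) / 0.030960 = -0.609894/0.030960 ≈ -19.7.

μ₀ = -19.7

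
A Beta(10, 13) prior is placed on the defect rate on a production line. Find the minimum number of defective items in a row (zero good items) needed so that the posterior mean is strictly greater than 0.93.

After k defective items and 0 good items the posterior is Beta(10+k, 13), with mean (10+k)/(10+13+k).
Set (10+k)/(23+k) > 0.93 and solve: k > (0.93·23 − 10)/(1 − 0.93) = 162.714.
The smallest integer exceeding 162.714 is 163.

k = 163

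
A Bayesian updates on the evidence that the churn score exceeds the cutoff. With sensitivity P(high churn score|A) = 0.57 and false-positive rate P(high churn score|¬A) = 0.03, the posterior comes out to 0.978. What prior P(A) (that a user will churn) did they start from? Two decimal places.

In odds form, posterior odds = prior odds × likelihood ratio, so prior odds = posterior odds ÷ LR.
Posterior odds = 0.978/(1−0.978) = 44.4545. LR = 0.57/0.03 = 19.0000.
Prior odds = 44.4545/19.0000 = 2.3397, so P(A) = 2.3397/(1+2.3397) ≈ 0.70.

P(A) = 0.70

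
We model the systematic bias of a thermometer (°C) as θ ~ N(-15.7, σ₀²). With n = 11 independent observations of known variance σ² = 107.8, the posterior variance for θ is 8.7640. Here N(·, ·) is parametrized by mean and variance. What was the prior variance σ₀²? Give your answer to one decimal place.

σ₀² = 82.9

Posterior precision equals prior precision plus data precision: 1/σ_n² = 1/σ₀² + n/σ².
So 1/σ₀² = 1/8.7640 − 11/107.8 = 0.114103 − 0.102041 = 0.012062.
Hence σ₀² = 1/0.012062 ≈ 82.9.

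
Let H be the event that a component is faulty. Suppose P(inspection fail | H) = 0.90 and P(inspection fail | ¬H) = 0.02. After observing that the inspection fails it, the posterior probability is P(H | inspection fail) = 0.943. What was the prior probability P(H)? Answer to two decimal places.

P(H) = 0.27

In odds form, posterior odds = prior odds × likelihood ratio, so prior odds = posterior odds ÷ LR.
Posterior odds = 0.943/(1−0.943) = 16.5439. LR = 0.90/0.02 = 45.0000.
Prior odds = 16.5439/45.0000 = 0.3676, so P(H) = 0.3676/(1+0.3676) ≈ 0.27.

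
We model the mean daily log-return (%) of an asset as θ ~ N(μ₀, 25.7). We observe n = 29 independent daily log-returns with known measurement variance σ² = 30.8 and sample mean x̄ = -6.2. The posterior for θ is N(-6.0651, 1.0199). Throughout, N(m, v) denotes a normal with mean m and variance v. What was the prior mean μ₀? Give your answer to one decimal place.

The posterior mean is a precision-weighted average: μ_n = (τ₀μ₀ + τ_data·x̄)/(τ₀+τ_data), with τ₀=1/σ₀² and τ_data=n/σ².
Here τ₀ = 1/25.7 = 0.038911 and τ_data = 29/30.8 = 0.941558, so τ_n = 0.980469.
Rearranging for μ₀: μ₀ = (μ_n·τ_n − τ_data·x̄)/τ₀ = (-6.0651·0.980469 − 0.941558·-6.2) / 0.038911 = -0.108983/0.038911 ≈ -2.8.

μ₀ = -2.8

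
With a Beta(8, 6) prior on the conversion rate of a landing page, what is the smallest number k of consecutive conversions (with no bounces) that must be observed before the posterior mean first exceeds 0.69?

After k conversions and 0 bounces the posterior is Beta(8+k, 6), with mean (8+k)/(8+6+k).
Set (8+k)/(14+k) > 0.69 and solve: k > (0.69·14 − 8)/(1 − 0.69) = 5.355.
The smallest integer exceeding 5.355 is 6.

k = 6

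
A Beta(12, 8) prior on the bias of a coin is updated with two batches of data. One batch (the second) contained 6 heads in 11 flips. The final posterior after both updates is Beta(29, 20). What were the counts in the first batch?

Because Beta–binomial updating is additive in the counts, the combined data contributed (α_post−α_prior, β_post−β_prior) successes and failures.
Total across both batches: 29−12=17 heads, 20−8=12 tails.
Subtract the second batch: 17−6=11 heads and 12−5=7 tails.

11 heads and 7 tails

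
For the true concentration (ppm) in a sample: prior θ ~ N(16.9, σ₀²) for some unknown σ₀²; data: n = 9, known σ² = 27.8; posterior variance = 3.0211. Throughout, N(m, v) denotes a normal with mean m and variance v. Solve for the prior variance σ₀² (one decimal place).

σ₀² = 137.7

For the Normal–Normal model with known σ², precisions add: τ_n = τ₀ + n/σ².
So 1/σ₀² = 1/3.0211 − 9/27.8 = 0.331005 − 0.323741 = 0.007264.
Hence σ₀² = 1/0.007264 ≈ 137.7.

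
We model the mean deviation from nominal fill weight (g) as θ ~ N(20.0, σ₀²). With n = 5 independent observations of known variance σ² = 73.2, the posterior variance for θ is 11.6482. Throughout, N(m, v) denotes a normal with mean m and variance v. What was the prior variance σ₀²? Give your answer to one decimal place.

σ₀² = 57.0

Posterior precision equals prior precision plus data precision: 1/σ_n² = 1/σ₀² + n/σ².
So 1/σ₀² = 1/11.6482 − 5/73.2 = 0.085850 − 0.068306 = 0.017544.
Hence σ₀² = 1/0.017544 ≈ 57.0.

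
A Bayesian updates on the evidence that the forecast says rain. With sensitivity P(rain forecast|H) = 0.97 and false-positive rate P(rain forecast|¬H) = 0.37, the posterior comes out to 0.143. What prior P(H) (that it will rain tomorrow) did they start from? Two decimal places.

In odds form, posterior odds = prior odds × likelihood ratio, so prior odds = posterior odds ÷ LR.
Posterior odds = 0.143/(1−0.143) = 0.1669. LR = 0.97/0.37 = 2.6216.
Prior odds = 0.1669/2.6216 = 0.0637, so P(H) = 0.0637/(1+0.0637) ≈ 0.06.

P(H) = 0.06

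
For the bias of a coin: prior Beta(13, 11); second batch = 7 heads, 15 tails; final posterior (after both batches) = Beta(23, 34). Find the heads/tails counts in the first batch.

Sequential conjugate updates are equivalent to a single update on the pooled data, so total successes = posterior α − prior α and total failures = posterior β − prior β.
Total across both batches: 23−13=10 heads, 34−11=23 tails.
Subtract the second batch: 10−7=3 heads and 23−15=8 tails.

3 heads and 8 tails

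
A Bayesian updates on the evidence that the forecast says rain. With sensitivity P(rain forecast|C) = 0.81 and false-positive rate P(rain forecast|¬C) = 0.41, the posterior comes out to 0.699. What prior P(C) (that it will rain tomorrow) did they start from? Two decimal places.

P(C) = 0.54

In odds form, posterior odds = prior odds × likelihood ratio, so prior odds = posterior odds ÷ LR.
Posterior odds = 0.699/(1−0.699) = 2.3223. LR = 0.81/0.41 = 1.9756.
Prior odds = 2.3223/1.9756 = 1.1755, so P(C) = 1.1755/(1+1.1755) ≈ 0.54.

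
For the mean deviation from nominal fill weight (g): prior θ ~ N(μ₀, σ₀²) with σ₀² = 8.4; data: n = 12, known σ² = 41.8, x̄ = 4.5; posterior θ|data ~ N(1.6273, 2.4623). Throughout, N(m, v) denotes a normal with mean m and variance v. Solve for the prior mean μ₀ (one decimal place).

μ₀ = -5.3

With known observation variance, the Normal–Normal posterior has precision τ_n = τ₀ + n/σ² and mean μ_n = (τ₀μ₀ + (n/σ²)x̄)/τ_n.
Here τ₀ = 1/8.4 = 0.119048 and τ_data = 12/41.8 = 0.287081, so τ_n = 0.406129.
Rearranging for μ₀: μ₀ = (μ_n·τ_n − τ_data·x̄)/τ₀ = (1.6273·0.406129 − 0.287081·4.5) / 0.119048 = -0.630971/0.119048 ≈ -5.3.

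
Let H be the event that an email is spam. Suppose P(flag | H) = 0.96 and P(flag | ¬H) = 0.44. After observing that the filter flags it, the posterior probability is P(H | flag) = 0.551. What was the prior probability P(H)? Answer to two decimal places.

P(H) = 0.36

Bayes' rule in odds form gives O(H|E) = O(H)·[P(E|H)/P(E|¬H)], hence O(H) = O(H|E)/LR.
Posterior odds = 0.551/(1−0.551) = 1.2272. LR = 0.96/0.44 = 2.1818.
Prior odds = 1.2272/2.1818 = 0.5625, so P(H) = 0.5625/(1+0.5625) ≈ 0.36.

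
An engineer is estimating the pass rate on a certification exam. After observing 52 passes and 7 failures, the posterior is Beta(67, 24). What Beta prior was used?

A Beta(α, β) prior with s successes and f failures in binomial data gives a Beta(α+s, β+f) posterior.
Subtract the data counts: 67−52=15, 24−7=17.

Beta(15, 17)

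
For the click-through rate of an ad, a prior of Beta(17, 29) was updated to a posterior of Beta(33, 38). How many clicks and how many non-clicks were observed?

Beta is conjugate to the binomial likelihood: posterior = Beta(a+s, b+f).
Match parameters: s=33−17=16, f=38−29=9.

16 clicks and 9 non-clicks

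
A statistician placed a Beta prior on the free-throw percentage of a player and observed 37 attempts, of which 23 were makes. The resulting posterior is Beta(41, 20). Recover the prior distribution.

Beta(18, 6)

Under Beta–binomial conjugacy the posterior parameters are (α+s, β+f).
Subtract the data counts: 41−23=18, 20−14=6.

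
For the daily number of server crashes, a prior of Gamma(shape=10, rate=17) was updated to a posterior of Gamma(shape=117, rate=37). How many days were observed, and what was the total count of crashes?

A Gamma(α, β) prior (rate parametrization) on a Poisson rate with n observations summing to S gives posterior Gamma(α+S, β+n).
Matching: Σxᵢ = 117 − 10 = 107 and n = 37 − 17 = 20.

n = 20 days with total 107 crashes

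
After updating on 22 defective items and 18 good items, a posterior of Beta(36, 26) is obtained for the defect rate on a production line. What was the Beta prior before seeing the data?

Beta(14, 8)

Under Beta–binomial conjugacy the posterior parameters are (α+s, β+f).
So α = 36 − 22 = 14 and β = 26 − 18 = 8.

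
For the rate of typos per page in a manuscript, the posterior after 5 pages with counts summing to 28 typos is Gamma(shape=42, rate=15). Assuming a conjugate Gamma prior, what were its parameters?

Gamma(shape=14, rate=10)

A Gamma(α, β) prior (rate parametrization) on a Poisson rate with n observations summing to S gives posterior Gamma(α+S, β+n).
So α = 42 − 28 = 14 and β = 15 − 5 = 10.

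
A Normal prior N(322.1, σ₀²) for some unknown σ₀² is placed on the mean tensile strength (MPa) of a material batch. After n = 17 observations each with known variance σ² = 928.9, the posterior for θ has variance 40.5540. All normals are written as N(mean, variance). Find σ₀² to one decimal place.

Posterior precision equals prior precision plus data precision: 1/σ_n² = 1/σ₀² + n/σ².
So 1/σ₀² = 1/40.5540 − 17/928.9 = 0.024658 − 0.018301 = 0.006357.
Hence σ₀² = 1/0.006357 ≈ 157.3.

σ₀² = 157.3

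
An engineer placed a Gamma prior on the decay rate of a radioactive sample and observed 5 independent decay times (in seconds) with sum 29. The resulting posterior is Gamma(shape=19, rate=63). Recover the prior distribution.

Gamma(shape=14, rate=34)

Gamma–exponential conjugacy: posterior shape = α + n, posterior rate = β + Σtᵢ.
So α = 19 − 5 = 14 and β = 63 − 29 = 34.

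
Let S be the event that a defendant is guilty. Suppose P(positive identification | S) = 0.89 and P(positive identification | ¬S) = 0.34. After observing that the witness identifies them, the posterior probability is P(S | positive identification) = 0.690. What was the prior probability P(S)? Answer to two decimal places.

P(S) = 0.46

Bayes' rule in odds form gives O(S|E) = O(S)·[P(E|S)/P(E|¬S)], hence O(S) = O(S|E)/LR.
Posterior odds = 0.690/(1−0.690) = 2.2258. LR = 0.89/0.34 = 2.6176.
Prior odds = 2.2258/2.6176 = 0.8503, so P(S) = 0.8503/(1+0.8503) ≈ 0.46.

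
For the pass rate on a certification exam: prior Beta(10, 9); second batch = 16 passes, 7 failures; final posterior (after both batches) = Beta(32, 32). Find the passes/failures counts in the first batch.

Sequential conjugate updates are equivalent to a single update on the pooled data, so total successes = posterior α − prior α and total failures = posterior β − prior β.
Total across both batches: 32−10=22 passes, 32−9=23 failures.
Subtract the second batch: 22−16=6 passes and 23−7=16 failures.

6 passes and 16 failures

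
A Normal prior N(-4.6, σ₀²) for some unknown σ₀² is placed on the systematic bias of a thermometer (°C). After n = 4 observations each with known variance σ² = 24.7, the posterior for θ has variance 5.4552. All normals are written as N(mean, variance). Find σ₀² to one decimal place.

σ₀² = 46.8

Posterior precision equals prior precision plus data precision: 1/σ_n² = 1/σ₀² + n/σ².
So 1/σ₀² = 1/5.4552 − 4/24.7 = 0.183311 − 0.161943 = 0.021368.
Hence σ₀² = 1/0.021368 ≈ 46.8.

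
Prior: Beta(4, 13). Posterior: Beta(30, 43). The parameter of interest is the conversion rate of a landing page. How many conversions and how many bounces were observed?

Beta is conjugate to the binomial likelihood: posterior = Beta(a+s, b+f).
So s = 30 − 4 = 26 and f = 43 − 13 = 30.

26 conversions and 30 bounces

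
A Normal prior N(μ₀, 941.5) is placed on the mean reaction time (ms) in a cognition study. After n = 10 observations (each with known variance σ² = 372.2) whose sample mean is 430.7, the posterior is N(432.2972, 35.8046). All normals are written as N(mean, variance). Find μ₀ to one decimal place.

The posterior mean is a precision-weighted average: μ_n = (τ₀μ₀ + τ_data·x̄)/(τ₀+τ_data), with τ₀=1/σ₀² and τ_data=n/σ².
Here τ₀ = 1/941.5 = 0.001062 and τ_data = 10/372.2 = 0.026867, so τ_n = 0.027929.
Rearranging for μ₀: μ₀ = (μ_n·τ_n − τ_data·x̄)/τ₀ = (432.2972·0.027929 − 0.026867·430.7) / 0.001062 = 0.502012/0.001062 ≈ 472.7.

μ₀ = 472.7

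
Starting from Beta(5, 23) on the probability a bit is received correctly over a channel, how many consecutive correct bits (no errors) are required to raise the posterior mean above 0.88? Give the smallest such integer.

k = 164

After k correct bits and 0 errors the posterior is Beta(5+k, 23), with mean (5+k)/(5+23+k).
Set (5+k)/(28+k) > 0.88 and solve: k > (0.88·28 − 5)/(1 − 0.88) = 163.667.
The smallest integer exceeding 163.667 is 164, and checking k=164: (169)/(192) = 0.8802 > 0.88.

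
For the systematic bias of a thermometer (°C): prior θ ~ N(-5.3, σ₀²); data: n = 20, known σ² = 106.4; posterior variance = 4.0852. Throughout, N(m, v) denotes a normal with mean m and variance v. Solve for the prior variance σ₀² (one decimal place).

σ₀² = 17.6

For the Normal–Normal model with known σ², precisions add: τ_n = τ₀ + n/σ².
So 1/σ₀² = 1/4.0852 − 20/106.4 = 0.244786 − 0.187970 = 0.056816.
Hence σ₀² = 1/0.056816 ≈ 17.6.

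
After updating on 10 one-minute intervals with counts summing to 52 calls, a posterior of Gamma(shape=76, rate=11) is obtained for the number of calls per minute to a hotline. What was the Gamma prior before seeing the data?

Gamma(shape=24, rate=1)

A Gamma(α, β) prior (rate parametrization) on a Poisson rate with n observations summing to S gives posterior Gamma(α+S, β+n).
So α = 76 − 52 = 24 and β = 11 − 10 = 1.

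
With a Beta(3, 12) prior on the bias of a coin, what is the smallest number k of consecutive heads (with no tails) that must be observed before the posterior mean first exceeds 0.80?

After k heads and 0 tails the posterior is Beta(3+k, 12), with mean (3+k)/(3+12+k).
Set (3+k)/(15+k) > 0.80 and solve: k > (0.80·15 − 3)/(1 − 0.80) = 45.000.
The smallest integer exceeding 45.000 is 46.

k = 46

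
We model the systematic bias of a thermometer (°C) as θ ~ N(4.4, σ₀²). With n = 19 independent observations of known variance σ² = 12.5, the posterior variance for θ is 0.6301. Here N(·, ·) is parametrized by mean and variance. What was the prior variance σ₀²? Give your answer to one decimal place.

σ₀² = 14.9

For the Normal–Normal model with known σ², precisions add: τ_n = τ₀ + n/σ².
So 1/σ₀² = 1/0.6301 − 19/12.5 = 1.587050 − 1.520000 = 0.067050.
Hence σ₀² = 1/0.067050 ≈ 14.9.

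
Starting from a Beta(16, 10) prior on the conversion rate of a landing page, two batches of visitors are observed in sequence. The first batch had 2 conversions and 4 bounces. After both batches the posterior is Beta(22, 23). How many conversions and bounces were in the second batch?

4 conversions and 9 bounces

Sequential conjugate updates are equivalent to a single update on the pooled data, so total successes = posterior α − prior α and total failures = posterior β − prior β.
Total across both batches: 22−16=6 conversions, 23−10=13 bounces.
Subtract the first batch: 6−2=4 conversions and 13−4=9 bounces.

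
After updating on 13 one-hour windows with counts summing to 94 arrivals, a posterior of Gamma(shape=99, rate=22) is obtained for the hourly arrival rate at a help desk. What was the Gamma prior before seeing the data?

Gamma–Poisson conjugacy: posterior shape = α + Σxᵢ, posterior rate = β + n.
So α = 99 − 94 = 5 and β = 22 − 13 = 9.

Gamma(shape=5, rate=9)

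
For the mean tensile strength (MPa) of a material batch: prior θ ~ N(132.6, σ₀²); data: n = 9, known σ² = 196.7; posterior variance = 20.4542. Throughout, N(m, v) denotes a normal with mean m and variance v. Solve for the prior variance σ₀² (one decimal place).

σ₀² = 319.0

Posterior precision equals prior precision plus data precision: 1/σ_n² = 1/σ₀² + n/σ².
So 1/σ₀² = 1/20.4542 − 9/196.7 = 0.048890 − 0.045755 = 0.003135.
Hence σ₀² = 1/0.003135 ≈ 319.0.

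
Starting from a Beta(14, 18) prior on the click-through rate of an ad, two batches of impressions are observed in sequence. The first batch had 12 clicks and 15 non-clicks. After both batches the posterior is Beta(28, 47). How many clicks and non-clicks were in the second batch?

Because Beta–binomial updating is additive in the counts, the combined data contributed (α_post−α_prior, β_post−β_prior) successes and failures.
Total across both batches: 28−14=14 clicks, 47−18=29 non-clicks.
Subtract the first batch: 14−12=2 clicks and 29−15=14 non-clicks.

2 clicks and 14 non-clicks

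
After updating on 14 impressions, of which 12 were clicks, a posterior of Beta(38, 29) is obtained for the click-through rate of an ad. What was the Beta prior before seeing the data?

Under Beta–binomial conjugacy the posterior parameters are (α+s, β+f).
Subtract the data counts: 38−12=26, 29−2=27.

Beta(26, 27)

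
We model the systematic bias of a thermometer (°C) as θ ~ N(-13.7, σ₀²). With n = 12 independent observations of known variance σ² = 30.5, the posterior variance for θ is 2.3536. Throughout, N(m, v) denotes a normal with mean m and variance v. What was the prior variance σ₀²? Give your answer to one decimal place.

σ₀² = 31.8

For the Normal–Normal model with known σ², precisions add: τ_n = τ₀ + n/σ².
So 1/σ₀² = 1/2.3536 − 12/30.5 = 0.424881 − 0.393443 = 0.031438.
Hence σ₀² = 1/0.031438 ≈ 31.8.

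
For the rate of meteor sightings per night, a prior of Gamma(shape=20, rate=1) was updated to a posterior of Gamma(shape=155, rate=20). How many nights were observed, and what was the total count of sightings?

n = 19 nights with total 135 sightings

A Gamma(α, β) prior (rate parametrization) on a Poisson rate with n observations summing to S gives posterior Gamma(α+S, β+n).
Matching: Σxᵢ = 155 − 20 = 135 and n = 20 − 1 = 19.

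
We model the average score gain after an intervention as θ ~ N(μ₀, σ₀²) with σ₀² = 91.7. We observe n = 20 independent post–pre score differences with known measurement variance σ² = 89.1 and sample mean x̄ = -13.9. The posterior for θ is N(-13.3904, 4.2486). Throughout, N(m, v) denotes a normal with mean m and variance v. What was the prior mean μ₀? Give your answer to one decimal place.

μ₀ = -2.9

The posterior mean is a precision-weighted average: μ_n = (τ₀μ₀ + τ_data·x̄)/(τ₀+τ_data), with τ₀=1/σ₀² and τ_data=n/σ².
Here τ₀ = 1/91.7 = 0.010905 and τ_data = 20/89.1 = 0.224467, so τ_n = 0.235372.
Rearranging for μ₀: μ₀ = (μ_n·τ_n − τ_data·x̄)/τ₀ = (-13.3904·0.235372 − 0.224467·-13.9) / 0.010905 = -0.031634/0.010905 ≈ -2.9.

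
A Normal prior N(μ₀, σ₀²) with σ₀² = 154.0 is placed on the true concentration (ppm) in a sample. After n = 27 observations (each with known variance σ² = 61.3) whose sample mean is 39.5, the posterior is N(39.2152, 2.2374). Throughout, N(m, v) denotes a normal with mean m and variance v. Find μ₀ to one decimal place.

With known observation variance, the Normal–Normal posterior has precision τ_n = τ₀ + n/σ² and mean μ_n = (τ₀μ₀ + (n/σ²)x̄)/τ_n.
Here τ₀ = 1/154.0 = 0.006494 and τ_data = 27/61.3 = 0.440457, so τ_n = 0.446951.
Rearranging for μ₀: μ₀ = (μ_n·τ_n − τ_data·x̄)/τ₀ = (39.2152·0.446951 − 0.440457·39.5) / 0.006494 = 0.129221/0.006494 ≈ 19.9.

μ₀ = 19.9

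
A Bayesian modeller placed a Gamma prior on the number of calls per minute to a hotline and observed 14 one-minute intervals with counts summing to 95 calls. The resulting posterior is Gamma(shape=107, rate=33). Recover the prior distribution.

Gamma(shape=12, rate=19)

Gamma–Poisson conjugacy: posterior shape = α + Σxᵢ, posterior rate = β + n.
So α = 107 − 95 = 12 and β = 33 − 14 = 19.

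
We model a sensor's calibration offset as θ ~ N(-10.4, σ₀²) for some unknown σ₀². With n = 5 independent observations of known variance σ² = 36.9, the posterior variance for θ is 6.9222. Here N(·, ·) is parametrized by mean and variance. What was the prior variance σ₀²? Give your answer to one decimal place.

σ₀² = 111.6

Posterior precision equals prior precision plus data precision: 1/σ_n² = 1/σ₀² + n/σ².
So 1/σ₀² = 1/6.9222 − 5/36.9 = 0.144463 − 0.135501 = 0.008962.
Hence σ₀² = 1/0.008962 ≈ 111.6.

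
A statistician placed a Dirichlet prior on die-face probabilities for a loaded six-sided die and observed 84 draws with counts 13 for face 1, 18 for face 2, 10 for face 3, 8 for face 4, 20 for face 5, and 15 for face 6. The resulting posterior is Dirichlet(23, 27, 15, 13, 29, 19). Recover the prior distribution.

For a Dirichlet(α) prior with multinomial counts c, the posterior is Dirichlet(α + c) componentwise.
Subtract each count from the matching posterior parameter: 23−13=10, 27−18=9, 15−10=5, 13−8=5, 29−20=9, 19−15=4.

Dirichlet(10, 9, 5, 5, 9, 4)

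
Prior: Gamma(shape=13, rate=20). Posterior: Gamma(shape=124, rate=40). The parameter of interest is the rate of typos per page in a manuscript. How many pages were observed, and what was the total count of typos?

n = 20 pages with total 111 typos

Gamma–Poisson conjugacy: posterior shape = α + Σxᵢ, posterior rate = β + n.
Matching: Σxᵢ = 124 − 13 = 111 and n = 40 − 20 = 20.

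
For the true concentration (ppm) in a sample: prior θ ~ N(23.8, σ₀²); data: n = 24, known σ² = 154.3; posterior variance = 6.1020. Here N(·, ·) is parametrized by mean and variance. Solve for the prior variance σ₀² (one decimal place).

σ₀² = 119.9

For the Normal–Normal model with known σ², precisions add: τ_n = τ₀ + n/σ².
So 1/σ₀² = 1/6.1020 − 24/154.3 = 0.163881 − 0.155541 = 0.008340.
Hence σ₀² = 1/0.008340 ≈ 119.9.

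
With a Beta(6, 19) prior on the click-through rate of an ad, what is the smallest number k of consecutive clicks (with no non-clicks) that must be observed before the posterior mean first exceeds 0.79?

After k clicks and 0 non-clicks the posterior is Beta(6+k, 19), with mean (6+k)/(6+19+k).
Set (6+k)/(25+k) > 0.79 and solve: k > (0.79·25 − 6)/(1 − 0.79) = 65.476.
The smallest integer exceeding 65.476 is 66.

k = 66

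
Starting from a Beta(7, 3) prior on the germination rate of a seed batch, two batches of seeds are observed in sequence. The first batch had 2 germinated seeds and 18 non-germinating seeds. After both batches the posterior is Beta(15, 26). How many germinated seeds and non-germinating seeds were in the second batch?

6 germinated seeds and 5 non-germinating seeds

Because Beta–binomial updating is additive in the counts, the combined data contributed (α_post−α_prior, β_post−β_prior) successes and failures.
Total across both batches: 15−7=8 germinated seeds, 26−3=23 non-germinating seeds.
Subtract the first batch: 8−2=6 germinated seeds and 23−18=5 non-germinating seeds.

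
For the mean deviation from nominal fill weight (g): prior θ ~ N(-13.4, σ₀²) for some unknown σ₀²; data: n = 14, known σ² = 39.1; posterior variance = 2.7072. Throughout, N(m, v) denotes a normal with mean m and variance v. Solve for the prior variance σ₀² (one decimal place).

σ₀² = 88.3

Posterior precision equals prior precision plus data precision: 1/σ_n² = 1/σ₀² + n/σ².
So 1/σ₀² = 1/2.7072 − 14/39.1 = 0.369385 − 0.358056 = 0.011329.
Hence σ₀² = 1/0.011329 ≈ 88.3.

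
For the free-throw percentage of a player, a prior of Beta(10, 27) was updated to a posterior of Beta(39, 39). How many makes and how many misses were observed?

29 makes and 12 misses

A Beta(α, β) prior with s successes and f failures in binomial data gives a Beta(α+s, β+f) posterior.
So s = 39 − 10 = 29 and f = 39 − 27 = 12.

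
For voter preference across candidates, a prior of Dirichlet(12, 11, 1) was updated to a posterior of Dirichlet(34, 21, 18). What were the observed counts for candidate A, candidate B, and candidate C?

For a Dirichlet(α) prior with multinomial counts c, the posterior is Dirichlet(α + c) componentwise.
Counts are posterior − prior componentwise: 34−12=22, 21−11=10, 18−1=17.

counts (22, 10, 17)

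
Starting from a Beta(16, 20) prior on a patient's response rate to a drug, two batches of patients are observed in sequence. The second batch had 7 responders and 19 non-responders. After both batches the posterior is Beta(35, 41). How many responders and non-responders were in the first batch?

Because Beta–binomial updating is additive in the counts, the combined data contributed (α_post−α_prior, β_post−β_prior) successes and failures.
Total across both batches: 35−16=19 responders, 41−20=21 non-responders.
Subtract the second batch: 19−7=12 responders and 21−19=2 non-responders.

12 responders and 2 non-responders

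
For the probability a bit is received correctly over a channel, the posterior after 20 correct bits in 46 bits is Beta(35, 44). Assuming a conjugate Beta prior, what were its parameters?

Beta(15, 18)

Under Beta–binomial conjugacy the posterior parameters are (α+s, β+f).
Subtract the data counts: 35−20=15, 44−26=18.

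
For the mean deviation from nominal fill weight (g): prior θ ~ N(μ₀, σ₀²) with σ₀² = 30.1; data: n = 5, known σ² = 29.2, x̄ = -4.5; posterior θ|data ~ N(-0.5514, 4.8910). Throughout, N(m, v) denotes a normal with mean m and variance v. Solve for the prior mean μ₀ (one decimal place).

The posterior mean is a precision-weighted average: μ_n = (τ₀μ₀ + τ_data·x̄)/(τ₀+τ_data), with τ₀=1/σ₀² and τ_data=n/σ².
Here τ₀ = 1/30.1 = 0.033223 and τ_data = 5/29.2 = 0.171233, so τ_n = 0.204456.
Rearranging for μ₀: μ₀ = (μ_n·τ_n − τ_data·x̄)/τ₀ = (-0.5514·0.204456 − 0.171233·-4.5) / 0.033223 = 0.657811/0.033223 ≈ 19.8.

μ₀ = 19.8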